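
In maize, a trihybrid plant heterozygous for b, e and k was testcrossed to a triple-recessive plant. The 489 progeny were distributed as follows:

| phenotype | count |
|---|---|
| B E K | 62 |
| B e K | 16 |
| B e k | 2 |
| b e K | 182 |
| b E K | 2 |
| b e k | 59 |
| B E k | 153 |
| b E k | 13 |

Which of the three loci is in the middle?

The two most frequent reciprocal classes, b e K and B E k, are the parental types, so the F1 was b e K / B E k.
The two rarest classes, b E K and B e k, are the double crossovers. Comparing them with the parentals, only the e allele has switched, so e is the middle locus and the order is b – e – k.

e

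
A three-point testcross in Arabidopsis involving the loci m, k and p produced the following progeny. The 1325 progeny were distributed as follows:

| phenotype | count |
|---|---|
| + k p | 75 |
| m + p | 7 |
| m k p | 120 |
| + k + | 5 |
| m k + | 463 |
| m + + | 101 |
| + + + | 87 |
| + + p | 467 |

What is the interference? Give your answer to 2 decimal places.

0.61

The two most frequent reciprocal classes, + + p and m k +, are the parental types, so the F1 was + + p / m k +.
The two rarest classes, m + p and + k +, are the double crossovers. Comparing them with the parentals, only the m allele has switched, so m is the middle locus and the order is k – m – p.
k–m: (176 + 12)/1325 = 0.1419; m–p: (207 + 12)/1325 = 0.1653.
Expected DCO frequency = 0.1419 × 0.1653 ≈ 0.02346; observed = 12/1325 ≈ 0.00906.
Coefficient of coincidence = 0.00906/0.02346 ≈ 0.39; interference = 1 − 0.39 = 0.61.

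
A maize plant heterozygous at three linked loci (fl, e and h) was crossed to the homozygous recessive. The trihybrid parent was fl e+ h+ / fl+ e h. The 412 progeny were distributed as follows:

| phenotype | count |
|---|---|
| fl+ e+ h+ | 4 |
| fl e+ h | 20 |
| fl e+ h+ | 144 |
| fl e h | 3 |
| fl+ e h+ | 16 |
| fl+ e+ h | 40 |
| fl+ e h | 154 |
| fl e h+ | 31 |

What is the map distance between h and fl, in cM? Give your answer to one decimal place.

10.4 cM

The two rarest classes, fl+ e+ h+ and fl e h, are the double crossovers. Comparing them with the parentals, only the fl allele has switched, so fl is the middle locus and the order is e – fl – h.
Crossovers in the fl–h interval produce the single-crossover classes fl e+ h and fl+ e h+ (20 + 16 = 36) plus the double crossovers (7).
RF(fl–h) = (36 + 7) / 412 = 43/412 = 0.1044 → 10.4 cM.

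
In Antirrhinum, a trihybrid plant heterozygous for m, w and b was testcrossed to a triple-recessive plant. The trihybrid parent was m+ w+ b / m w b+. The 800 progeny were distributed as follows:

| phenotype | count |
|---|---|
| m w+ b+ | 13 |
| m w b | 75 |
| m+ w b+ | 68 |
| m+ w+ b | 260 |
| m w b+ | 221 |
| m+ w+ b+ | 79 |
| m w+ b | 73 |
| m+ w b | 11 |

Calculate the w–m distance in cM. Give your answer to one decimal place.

The two rarest classes, m+ w b and m w+ b+, are the double crossovers. Comparing them with the parentals, only the w allele has switched, so w is the middle locus and the order is m – w – b.
Crossovers in the m–w interval produce the single-crossover classes m w+ b and m+ w b+ (73 + 68 = 141) plus the double crossovers (24).
RF(m–w) = (141 + 24) / 800 = 165/800 = 0.2062 → 20.6 cM.

20.6 cM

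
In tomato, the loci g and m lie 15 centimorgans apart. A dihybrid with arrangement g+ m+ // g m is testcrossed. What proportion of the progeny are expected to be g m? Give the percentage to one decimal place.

42.5%

A map distance of 15 centimorgans corresponds to a recombination frequency of 0.150.
The F1 is g+ m+ / g m, so g m is a parental gamete class with expected frequency (1 − r)/2 = 0.850/2 = 0.4250.
That is 0.4250 = 42.5% of the progeny.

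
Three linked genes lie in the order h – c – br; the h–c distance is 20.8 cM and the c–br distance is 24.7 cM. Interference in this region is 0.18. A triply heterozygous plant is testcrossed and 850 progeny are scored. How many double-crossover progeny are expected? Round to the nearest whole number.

36

Map distances give recombination frequencies of 0.208 and 0.247 for the two intervals.
With interference 0.18 (so coincidence = 0.82), expected double-crossover frequency = 0.208 × 0.247 × 0.82 = 0.04213.
Expected number = 0.04213 × 850 = 35.81 ≈ 36.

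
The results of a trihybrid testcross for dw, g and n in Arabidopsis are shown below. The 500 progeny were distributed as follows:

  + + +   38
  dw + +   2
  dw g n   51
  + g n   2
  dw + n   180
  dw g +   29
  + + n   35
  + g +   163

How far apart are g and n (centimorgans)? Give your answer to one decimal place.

The two most frequent reciprocal classes, dw + n and + g +, are the parental types, so the F1 was dw + n / + g +.
The two rarest classes, dw + + and + g n, are the double crossovers. Comparing them with the parentals, only the n allele has switched, so n is the middle locus and the order is g – n – dw.
Crossovers in the g–n interval produce the single-crossover classes dw g n and + + + (51 + 38 = 89) plus the double crossovers (4).
RF(g–n) = (89 + 4) / 500 = 93/500 = 0.1860 → 18.6 centimorgans.

18.6 centimorgans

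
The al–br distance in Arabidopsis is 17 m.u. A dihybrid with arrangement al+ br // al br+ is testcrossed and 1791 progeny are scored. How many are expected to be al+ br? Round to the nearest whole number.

A map distance of 17 m.u. corresponds to a recombination frequency of 0.170.
The F1 is al+ br / al br+, so al+ br is a parental gamete class with expected frequency (1 − r)/2 = 0.830/2 = 0.4150.
Expected number = 0.4150 × 1791 = 743.26 ≈ 743.

743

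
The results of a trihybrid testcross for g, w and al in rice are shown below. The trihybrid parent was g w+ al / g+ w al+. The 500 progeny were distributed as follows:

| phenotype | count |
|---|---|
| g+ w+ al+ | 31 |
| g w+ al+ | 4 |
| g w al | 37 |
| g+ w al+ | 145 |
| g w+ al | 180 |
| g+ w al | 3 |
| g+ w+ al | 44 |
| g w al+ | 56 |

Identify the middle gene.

The two rarest classes, g w+ al+ and g+ w al, are the double crossovers. Comparing them with the parentals, only the al allele has switched, so al is the middle locus and the order is g – al – w.

al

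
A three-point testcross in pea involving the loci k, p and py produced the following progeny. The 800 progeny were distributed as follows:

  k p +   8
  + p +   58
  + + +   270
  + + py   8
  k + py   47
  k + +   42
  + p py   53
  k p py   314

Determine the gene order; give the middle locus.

The two most frequent reciprocal classes, + + + and k p py, are the parental types, so the F1 was + + + / k p py.
The two rarest classes, + + py and k p +, are the double crossovers. Comparing them with the parentals, only the py allele has switched, so py is the middle locus and the order is k – py – p.

py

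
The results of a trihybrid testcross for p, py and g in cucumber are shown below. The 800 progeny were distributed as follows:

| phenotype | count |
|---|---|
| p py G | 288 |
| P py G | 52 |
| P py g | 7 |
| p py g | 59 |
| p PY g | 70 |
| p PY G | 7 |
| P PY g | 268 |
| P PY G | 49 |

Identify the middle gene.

py

The two most frequent reciprocal classes, p py G and P PY g, are the parental types, so the F1 was p py G / P PY g.
The two rarest classes, p PY G and P py g, are the double crossovers. Comparing them with the parentals, only the py allele has switched, so py is the middle locus and the order is p – py – g.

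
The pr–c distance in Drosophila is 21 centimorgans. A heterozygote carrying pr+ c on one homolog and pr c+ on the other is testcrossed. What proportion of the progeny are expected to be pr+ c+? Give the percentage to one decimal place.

10.5%

A map distance of 21 centimorgans corresponds to a recombination frequency of 0.210.
The F1 is pr+ c / pr c+, so pr+ c+ is a recombinant gamete class with expected frequency r/2 = 0.210/2 = 0.1050.
That is 0.1050 = 10.5% of the progeny.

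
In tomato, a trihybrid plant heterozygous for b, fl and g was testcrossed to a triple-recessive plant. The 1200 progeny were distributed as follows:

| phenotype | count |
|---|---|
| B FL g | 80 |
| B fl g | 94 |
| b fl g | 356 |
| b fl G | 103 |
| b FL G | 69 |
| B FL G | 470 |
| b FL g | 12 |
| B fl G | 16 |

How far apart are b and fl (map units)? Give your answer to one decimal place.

The two most frequent reciprocal classes, B FL G and b fl g, are the parental types, so the F1 was B FL G / b fl g.
The two rarest classes, B fl G and b FL g, are the double crossovers. Comparing them with the parentals, only the fl allele has switched, so fl is the middle locus and the order is g – fl – b.
Crossovers in the fl–b interval produce the single-crossover classes b FL G and B fl g (69 + 94 = 163) plus the double crossovers (28).
RF(fl–b) = (163 + 28) / 1200 = 191/1200 = 0.1592 → 15.9 map units.

15.9 map units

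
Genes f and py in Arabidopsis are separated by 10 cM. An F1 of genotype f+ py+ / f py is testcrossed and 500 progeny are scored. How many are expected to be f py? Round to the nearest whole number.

225

A map distance of 10 cM corresponds to a recombination frequency of 0.100.
The F1 is f+ py+ / f py, so f py is a parental gamete class with expected frequency (1 − r)/2 = 0.900/2 = 0.4500.
Expected number = 0.4500 × 500 = 225.00 ≈ 225.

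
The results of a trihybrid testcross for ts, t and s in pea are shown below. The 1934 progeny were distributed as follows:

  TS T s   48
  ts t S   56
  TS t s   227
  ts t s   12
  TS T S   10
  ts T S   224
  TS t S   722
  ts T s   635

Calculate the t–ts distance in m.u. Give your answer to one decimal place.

6.5 m.u.

The two most frequent reciprocal classes, TS t S and ts T s, are the parental types, so the F1 was TS t S / ts T s.
The two rarest classes, TS T S and ts t s, are the double crossovers. Comparing them with the parentals, only the t allele has switched, so t is the middle locus and the order is ts – t – s.
Crossovers in the ts–t interval produce the single-crossover classes ts t S and TS T s (56 + 48 = 104) plus the double crossovers (22).
RF(ts–t) = (104 + 22) / 1934 = 126/1934 = 0.0651 → 6.5 m.u.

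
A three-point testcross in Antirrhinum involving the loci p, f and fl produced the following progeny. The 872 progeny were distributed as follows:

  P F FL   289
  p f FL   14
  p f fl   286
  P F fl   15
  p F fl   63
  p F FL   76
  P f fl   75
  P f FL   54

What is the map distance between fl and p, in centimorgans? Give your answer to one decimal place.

20.6 centimorgans

The two most frequent reciprocal classes, p f fl and P F FL, are the parental types, so the F1 was p f fl / P F FL.
The two rarest classes, p f FL and P F fl, are the double crossovers. Comparing them with the parentals, only the fl allele has switched, so fl is the middle locus and the order is f – fl – p.
Crossovers in the fl–p interval produce the single-crossover classes P f fl and p F FL (75 + 76 = 151) plus the double crossovers (29).
RF(fl–p) = (151 + 29) / 872 = 180/872 = 0.2064 → 20.6 centimorgans.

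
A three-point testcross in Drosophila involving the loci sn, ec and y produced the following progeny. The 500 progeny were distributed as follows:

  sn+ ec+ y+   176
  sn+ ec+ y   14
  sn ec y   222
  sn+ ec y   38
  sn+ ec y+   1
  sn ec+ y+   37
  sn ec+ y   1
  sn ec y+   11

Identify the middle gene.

The two most frequent reciprocal classes, sn ec y and sn+ ec+ y+, are the parental types, so the F1 was sn ec y / sn+ ec+ y+.
The two rarest classes, sn ec+ y and sn+ ec y+, are the double crossovers. Comparing them with the parentals, only the ec allele has switched, so ec is the middle locus and the order is y – ec – sn.

ec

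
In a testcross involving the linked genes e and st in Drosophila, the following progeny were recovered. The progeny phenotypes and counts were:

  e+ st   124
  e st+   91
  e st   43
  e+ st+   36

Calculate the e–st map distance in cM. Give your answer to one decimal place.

26.9 cM

The two most frequent classes, e+ st (124) and e st+ (91), are the parental types, so the F1 was e+ st / e st+.
The recombinant classes are e+ st+ and e st: 36 + 43 = 79.
Recombination frequency = 79/294 = 0.2687 ≈ 26.9%, i.e. 26.9 cM.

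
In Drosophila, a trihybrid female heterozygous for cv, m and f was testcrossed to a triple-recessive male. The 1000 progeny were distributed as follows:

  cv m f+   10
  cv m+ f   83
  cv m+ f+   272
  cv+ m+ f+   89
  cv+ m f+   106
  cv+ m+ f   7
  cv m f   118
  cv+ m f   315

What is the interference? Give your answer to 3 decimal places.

The two most frequent reciprocal classes, cv m+ f+ and cv+ m f, are the parental types, so the F1 was cv m+ f+ / cv+ m f.
The two rarest classes, cv m f+ and cv+ m+ f, are the double crossovers. Comparing them with the parentals, only the m allele has switched, so m is the middle locus and the order is cv – m – f.
cv–m: (207 + 17)/1000 = 0.2240; m–f: (189 + 17)/1000 = 0.2060.
Expected DCO frequency = 0.2240 × 0.2060 ≈ 0.04614; observed = 17/1000 ≈ 0.01700.
Coefficient of coincidence = 0.01700/0.04614 ≈ 0.368; interference = 1 − 0.368 = 0.632.

0.632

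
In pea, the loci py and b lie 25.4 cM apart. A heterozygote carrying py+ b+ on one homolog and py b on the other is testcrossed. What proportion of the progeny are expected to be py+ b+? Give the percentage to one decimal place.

A map distance of 25.4 cM corresponds to a recombination frequency of 0.254.
The F1 is py+ b+ / py b, so py+ b+ is a parental gamete class with expected frequency (1 − r)/2 = 0.746/2 = 0.3730.
That is 0.3730 = 37.3% of the progeny.

37.3%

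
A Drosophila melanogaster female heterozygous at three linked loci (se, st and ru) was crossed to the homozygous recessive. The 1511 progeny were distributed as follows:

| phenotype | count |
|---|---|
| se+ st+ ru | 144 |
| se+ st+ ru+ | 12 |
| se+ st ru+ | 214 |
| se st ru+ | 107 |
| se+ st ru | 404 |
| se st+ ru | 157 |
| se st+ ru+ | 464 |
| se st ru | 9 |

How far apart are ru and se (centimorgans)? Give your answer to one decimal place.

25.9 centimorgans

The two most frequent reciprocal classes, se st+ ru+ and se+ st ru, are the parental types, so the F1 was se st+ ru+ / se+ st ru.
The two rarest classes, se+ st+ ru+ and se st ru, are the double crossovers. Comparing them with the parentals, only the se allele has switched, so se is the middle locus and the order is st – se – ru.
Crossovers in the se–ru interval produce the single-crossover classes se st+ ru and se+ st ru+ (157 + 214 = 371) plus the double crossovers (21).
RF(se–ru) = (371 + 21) / 1511 = 392/1511 = 0.2594 → 25.9 centimorgans.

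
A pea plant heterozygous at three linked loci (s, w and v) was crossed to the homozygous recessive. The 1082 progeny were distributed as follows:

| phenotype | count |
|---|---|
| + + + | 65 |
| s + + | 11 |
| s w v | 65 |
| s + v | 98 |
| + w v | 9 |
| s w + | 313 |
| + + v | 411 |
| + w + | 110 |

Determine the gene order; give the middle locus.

The two most frequent reciprocal classes, + + v and s w +, are the parental types, so the F1 was + + v / s w +.
The two rarest classes, + w v and s + +, are the double crossovers. Comparing them with the parentals, only the w allele has switched, so w is the middle locus and the order is v – w – s.

w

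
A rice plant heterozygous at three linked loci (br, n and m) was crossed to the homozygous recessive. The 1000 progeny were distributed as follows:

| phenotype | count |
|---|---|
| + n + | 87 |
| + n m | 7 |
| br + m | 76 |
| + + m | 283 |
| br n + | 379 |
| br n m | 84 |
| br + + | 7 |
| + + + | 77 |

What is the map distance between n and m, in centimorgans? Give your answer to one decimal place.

The two most frequent reciprocal classes, br n + and + + m, are the parental types, so the F1 was br n + / + + m.
The two rarest classes, br + + and + n m, are the double crossovers. Comparing them with the parentals, only the n allele has switched, so n is the middle locus and the order is br – n – m.
Crossovers in the n–m interval produce the single-crossover classes br n m and + + + (84 + 77 = 161) plus the double crossovers (14).
RF(n–m) = (161 + 14) / 1000 = 175/1000 = 0.1750 → 17.5 centimorgans.

17.5 centimorgans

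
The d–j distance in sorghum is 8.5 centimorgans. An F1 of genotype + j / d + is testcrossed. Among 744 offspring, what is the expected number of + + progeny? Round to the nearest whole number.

A map distance of 8.5 centimorgans corresponds to a recombination frequency of 0.085.
The F1 is + j / d +, so + + is a recombinant gamete class with expected frequency r/2 = 0.085/2 = 0.0425.
Expected number = 0.0425 × 744 = 31.62 ≈ 32.

32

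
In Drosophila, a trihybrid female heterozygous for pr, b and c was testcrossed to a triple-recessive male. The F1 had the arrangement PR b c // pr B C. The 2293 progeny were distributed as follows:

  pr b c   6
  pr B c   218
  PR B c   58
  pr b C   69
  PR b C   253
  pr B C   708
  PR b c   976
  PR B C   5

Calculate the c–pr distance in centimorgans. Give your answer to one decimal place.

The two rarest classes, pr b c and PR B C, are the double crossovers. Comparing them with the parentals, only the pr allele has switched, so pr is the middle locus and the order is b – pr – c.
Crossovers in the pr–c interval produce the single-crossover classes PR b C and pr B c (253 + 218 = 471) plus the double crossovers (11).
RF(pr–c) = (471 + 11) / 2293 = 482/2293 = 0.2102 → 21.0 centimorgans.

21.0 centimorgans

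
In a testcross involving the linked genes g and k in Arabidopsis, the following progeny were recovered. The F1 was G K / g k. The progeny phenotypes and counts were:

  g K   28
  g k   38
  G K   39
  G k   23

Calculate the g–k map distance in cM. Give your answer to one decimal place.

39.8 cM

The recombinant classes are G k and g K: 23 + 28 = 51.
Recombination frequency = 51/128 = 0.3984 ≈ 39.8%, i.e. 39.8 cM.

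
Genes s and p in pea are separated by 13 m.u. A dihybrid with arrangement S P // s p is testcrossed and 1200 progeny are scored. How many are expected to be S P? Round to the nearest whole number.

A map distance of 13 m.u. corresponds to a recombination frequency of 0.130.
The F1 is S P / s p, so S P is a parental gamete class with expected frequency (1 − r)/2 = 0.870/2 = 0.4350.
Expected number = 0.4350 × 1200 = 522.00 ≈ 522.

522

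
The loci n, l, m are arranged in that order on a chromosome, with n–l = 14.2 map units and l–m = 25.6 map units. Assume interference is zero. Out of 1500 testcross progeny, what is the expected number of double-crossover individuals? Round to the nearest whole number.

55

Map distances give recombination frequencies of 0.142 and 0.256 for the two intervals.
With no interference, expected double-crossover frequency = 0.142 × 0.256 = 0.03635.
Expected number = 0.03635 × 1500 = 54.53 ≈ 55.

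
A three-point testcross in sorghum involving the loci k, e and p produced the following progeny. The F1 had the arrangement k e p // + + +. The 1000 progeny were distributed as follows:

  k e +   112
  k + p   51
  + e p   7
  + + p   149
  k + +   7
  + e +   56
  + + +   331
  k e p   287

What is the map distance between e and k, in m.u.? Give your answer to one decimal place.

The two rarest classes, + e p and k + +, are the double crossovers. Comparing them with the parentals, only the k allele has switched, so k is the middle locus and the order is e – k – p.
Crossovers in the e–k interval produce the single-crossover classes k + p and + e + (51 + 56 = 107) plus the double crossovers (14).
RF(e–k) = (107 + 14) / 1000 = 121/1000 = 0.1210 → 12.1 m.u.

12.1 m.u.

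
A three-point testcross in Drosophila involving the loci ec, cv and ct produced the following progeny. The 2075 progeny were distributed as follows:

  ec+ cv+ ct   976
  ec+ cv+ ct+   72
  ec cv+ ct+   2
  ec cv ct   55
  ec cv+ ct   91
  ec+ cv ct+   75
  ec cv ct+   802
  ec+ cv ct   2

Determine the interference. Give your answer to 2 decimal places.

The two most frequent reciprocal classes, ec+ cv+ ct and ec cv ct+, are the parental types, so the F1 was ec+ cv+ ct / ec cv ct+.
The two rarest classes, ec+ cv ct and ec cv+ ct+, are the double crossovers. Comparing them with the parentals, only the cv allele has switched, so cv is the middle locus and the order is ec – cv – ct.
ec–cv: (166 + 4)/2075 = 0.0819; cv–ct: (127 + 4)/2075 = 0.0631.
Expected DCO frequency = 0.0819 × 0.0631 ≈ 0.00517; observed = 4/2075 ≈ 0.00193.
Coefficient of coincidence = 0.00193/0.00517 ≈ 0.37; interference = 1 − 0.37 = 0.63.

0.63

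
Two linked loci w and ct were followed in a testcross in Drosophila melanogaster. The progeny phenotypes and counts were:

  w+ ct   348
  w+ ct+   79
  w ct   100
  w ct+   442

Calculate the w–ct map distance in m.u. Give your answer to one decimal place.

18.5 m.u.

The two most frequent classes, w+ ct (348) and w ct+ (442), are the parental types, so the F1 was w+ ct / w ct+.
The recombinant classes are w+ ct+ and w ct: 79 + 100 = 179.
Recombination frequency = 179/969 = 0.1847 ≈ 18.5%, i.e. 18.5 m.u.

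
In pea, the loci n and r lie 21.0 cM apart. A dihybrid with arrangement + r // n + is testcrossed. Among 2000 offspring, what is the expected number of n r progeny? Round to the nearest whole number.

210

A map distance of 21.0 cM corresponds to a recombination frequency of 0.210.
The F1 is + r / n +, so n r is a recombinant gamete class with expected frequency r/2 = 0.210/2 = 0.1050.
Expected number = 0.1050 × 2000 = 210.00 ≈ 210.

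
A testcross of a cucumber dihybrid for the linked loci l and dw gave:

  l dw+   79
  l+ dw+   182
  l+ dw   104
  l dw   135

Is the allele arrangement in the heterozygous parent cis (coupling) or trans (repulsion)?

cis

The two most frequent classes are l+ dw+ (182) and l dw (135); these are the parental (non-recombinant) types.
So the F1 carried l+ dw+ on one chromosome and l dw on the other — the recessive alleles are on the same chromosome (cis / coupling).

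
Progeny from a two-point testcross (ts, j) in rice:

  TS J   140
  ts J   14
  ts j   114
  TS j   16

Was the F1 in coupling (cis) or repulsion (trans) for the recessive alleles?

The two most frequent classes are TS J (140) and ts j (114); these are the parental (non-recombinant) types.
So the F1 carried TS J on one chromosome and ts j on the other — the recessive alleles are on the same chromosome (cis / coupling).

cis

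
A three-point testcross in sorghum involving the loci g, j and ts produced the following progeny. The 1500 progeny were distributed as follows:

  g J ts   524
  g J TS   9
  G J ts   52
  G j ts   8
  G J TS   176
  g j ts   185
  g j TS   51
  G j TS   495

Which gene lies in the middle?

ts

The two most frequent reciprocal classes, g J ts and G j TS, are the parental types, so the F1 was g J ts / G j TS.
The two rarest classes, g J TS and G j ts, are the double crossovers. Comparing them with the parentals, only the ts allele has switched, so ts is the middle locus and the order is j – ts – g.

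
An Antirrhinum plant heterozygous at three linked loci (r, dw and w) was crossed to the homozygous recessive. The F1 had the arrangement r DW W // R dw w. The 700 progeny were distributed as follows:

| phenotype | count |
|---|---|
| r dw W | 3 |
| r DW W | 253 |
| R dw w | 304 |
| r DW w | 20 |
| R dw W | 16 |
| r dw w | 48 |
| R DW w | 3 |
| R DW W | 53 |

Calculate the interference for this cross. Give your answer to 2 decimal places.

The two rarest classes, r dw W and R DW w, are the double crossovers. Comparing them with the parentals, only the dw allele has switched, so dw is the middle locus and the order is r – dw – w.
r–dw: (101 + 6)/700 = 0.1529; dw–w: (36 + 6)/700 = 0.0600.
Expected DCO frequency = 0.1529 × 0.0600 ≈ 0.00917; observed = 6/700 ≈ 0.00857.
Coefficient of coincidence = 0.00857/0.00917 ≈ 0.93; interference = 1 − 0.93 = 0.07.

0.07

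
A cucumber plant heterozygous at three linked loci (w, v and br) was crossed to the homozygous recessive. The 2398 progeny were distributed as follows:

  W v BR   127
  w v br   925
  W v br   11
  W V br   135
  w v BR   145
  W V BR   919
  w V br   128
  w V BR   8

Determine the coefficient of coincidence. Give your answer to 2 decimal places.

0.56

The two most frequent reciprocal classes, w v br and W V BR, are the parental types, so the F1 was w v br / W V BR.
The two rarest classes, W v br and w V BR, are the double crossovers. Comparing them with the parentals, only the w allele has switched, so w is the middle locus and the order is v – w – br.
v–w: (255 + 19)/2398 = 0.1143; w–br: (280 + 19)/2398 = 0.1247.
Expected DCO frequency = 0.1143 × 0.1247 ≈ 0.01425; observed = 19/2398 ≈ 0.00792.
Coefficient of coincidence = 0.00792/0.01425 ≈ 0.56.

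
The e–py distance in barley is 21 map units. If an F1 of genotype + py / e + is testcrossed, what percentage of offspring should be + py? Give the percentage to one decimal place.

A map distance of 21 map units corresponds to a recombination frequency of 0.210.
The F1 is + py / e +, so + py is a parental gamete class with expected frequency (1 − r)/2 = 0.790/2 = 0.3950.
That is 0.3950 = 39.5% of the progeny.

39.5%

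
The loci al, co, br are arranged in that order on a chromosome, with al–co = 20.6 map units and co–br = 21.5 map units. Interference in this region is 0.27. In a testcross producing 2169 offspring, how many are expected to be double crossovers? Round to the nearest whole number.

Map distances give recombination frequencies of 0.206 and 0.215 for the two intervals.
With interference 0.27 (so coincidence = 0.73), expected double-crossover frequency = 0.206 × 0.215 × 0.73 = 0.03233.
Expected number = 0.03233 × 2169 = 70.13 ≈ 70.

70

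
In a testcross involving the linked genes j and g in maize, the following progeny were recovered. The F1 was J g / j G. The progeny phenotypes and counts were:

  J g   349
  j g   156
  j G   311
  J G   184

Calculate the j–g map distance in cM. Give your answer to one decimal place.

The recombinant classes are J G and j g: 184 + 156 = 340.
Recombination frequency = 340/1000 = 0.3400 ≈ 34.0%, i.e. 34.0 cM.

34.0 cM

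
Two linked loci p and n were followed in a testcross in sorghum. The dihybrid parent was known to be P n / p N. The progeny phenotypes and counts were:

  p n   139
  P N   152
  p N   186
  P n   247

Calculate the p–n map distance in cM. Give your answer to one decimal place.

The recombinant classes are P N and p n: 152 + 139 = 291.
Recombination frequency = 291/724 = 0.4019 ≈ 40.2%, i.e. 40.2 cM.

40.2 cM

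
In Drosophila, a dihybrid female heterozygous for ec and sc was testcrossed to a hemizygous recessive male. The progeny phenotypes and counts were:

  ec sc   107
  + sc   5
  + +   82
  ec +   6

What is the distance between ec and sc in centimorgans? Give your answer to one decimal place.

The two most frequent classes, + + (82) and ec sc (107), are the parental types, so the F1 was + + / ec sc.
The recombinant classes are + sc and ec +: 5 + 6 = 11.
Recombination frequency = 11/200 = 0.0550 ≈ 5.5%, i.e. 5.5 centimorgans.

5.5 centimorgans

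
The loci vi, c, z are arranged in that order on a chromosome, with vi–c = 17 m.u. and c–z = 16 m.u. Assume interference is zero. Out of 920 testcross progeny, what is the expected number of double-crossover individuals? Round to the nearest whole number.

Map distances give recombination frequencies of 0.170 and 0.160 for the two intervals.
With no interference, expected double-crossover frequency = 0.170 × 0.160 = 0.02720.
Expected number = 0.02720 × 920 = 25.02 ≈ 25.

25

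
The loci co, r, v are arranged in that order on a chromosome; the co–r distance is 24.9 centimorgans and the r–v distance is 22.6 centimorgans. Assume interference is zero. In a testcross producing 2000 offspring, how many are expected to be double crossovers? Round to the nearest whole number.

Map distances give recombination frequencies of 0.249 and 0.226 for the two intervals.
With no interference, expected double-crossover frequency = 0.249 × 0.226 = 0.05627.
Expected number = 0.05627 × 2000 = 112.55 ≈ 113.

113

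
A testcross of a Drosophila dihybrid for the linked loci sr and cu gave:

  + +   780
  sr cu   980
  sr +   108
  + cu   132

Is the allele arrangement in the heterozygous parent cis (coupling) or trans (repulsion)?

The two most frequent classes are + + (780) and sr cu (980); these are the parental (non-recombinant) types.
So the F1 carried + + on one chromosome and sr cu on the other — the recessive alleles are on the same chromosome (cis / coupling).

cis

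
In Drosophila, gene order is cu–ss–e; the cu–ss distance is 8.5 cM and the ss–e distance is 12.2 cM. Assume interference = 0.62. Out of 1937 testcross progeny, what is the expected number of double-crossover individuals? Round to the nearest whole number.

Map distances give recombination frequencies of 0.085 and 0.122 for the two intervals.
With interference 0.62 (so coincidence = 0.38), expected double-crossover frequency = 0.085 × 0.122 × 0.38 = 0.00394.
Expected number = 0.00394 × 1937 = 7.63 ≈ 8.

8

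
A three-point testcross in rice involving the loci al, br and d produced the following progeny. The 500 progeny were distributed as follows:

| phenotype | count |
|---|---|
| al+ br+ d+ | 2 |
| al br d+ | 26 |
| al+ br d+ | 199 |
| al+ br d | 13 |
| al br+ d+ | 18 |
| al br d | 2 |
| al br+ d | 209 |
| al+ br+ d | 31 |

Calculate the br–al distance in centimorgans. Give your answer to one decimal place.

12.2 centimorgans

The two most frequent reciprocal classes, al+ br d+ and al br+ d, are the parental types, so the F1 was al+ br d+ / al br+ d.
The two rarest classes, al+ br+ d+ and al br d, are the double crossovers. Comparing them with the parentals, only the br allele has switched, so br is the middle locus and the order is d – br – al.
Crossovers in the br–al interval produce the single-crossover classes al br d+ and al+ br+ d (26 + 31 = 57) plus the double crossovers (4).
RF(br–al) = (57 + 4) / 500 = 61/500 = 0.1220 → 12.2 centimorgans.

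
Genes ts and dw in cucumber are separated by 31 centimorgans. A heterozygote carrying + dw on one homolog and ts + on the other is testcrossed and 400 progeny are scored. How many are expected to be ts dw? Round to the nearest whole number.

62

A map distance of 31 centimorgans corresponds to a recombination frequency of 0.310.
The F1 is + dw / ts +, so ts dw is a recombinant gamete class with expected frequency r/2 = 0.310/2 = 0.1550.
Expected number = 0.1550 × 400 = 62.00 ≈ 62.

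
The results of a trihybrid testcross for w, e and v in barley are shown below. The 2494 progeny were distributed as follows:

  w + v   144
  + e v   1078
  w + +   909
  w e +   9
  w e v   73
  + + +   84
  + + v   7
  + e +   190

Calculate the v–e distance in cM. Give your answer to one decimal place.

14.0 cM

The two most frequent reciprocal classes, + e v and w + +, are the parental types, so the F1 was + e v / w + +.
The two rarest classes, + + v and w e +, are the double crossovers. Comparing them with the parentals, only the e allele has switched, so e is the middle locus and the order is v – e – w.
Crossovers in the v–e interval produce the single-crossover classes + e + and w + v (190 + 144 = 334) plus the double crossovers (16).
RF(v–e) = (334 + 16) / 2494 = 350/2494 = 0.1403 → 14.0 cM.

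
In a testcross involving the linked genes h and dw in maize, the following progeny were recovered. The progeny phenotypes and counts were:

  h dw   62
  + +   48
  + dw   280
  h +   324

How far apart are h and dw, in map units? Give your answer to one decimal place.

The two most frequent classes, + dw (280) and h + (324), are the parental types, so the F1 was + dw / h +.
The recombinant classes are + + and h dw: 48 + 62 = 110.
Recombination frequency = 110/714 = 0.1541 ≈ 15.4%, i.e. 15.4 map units.

15.4 map units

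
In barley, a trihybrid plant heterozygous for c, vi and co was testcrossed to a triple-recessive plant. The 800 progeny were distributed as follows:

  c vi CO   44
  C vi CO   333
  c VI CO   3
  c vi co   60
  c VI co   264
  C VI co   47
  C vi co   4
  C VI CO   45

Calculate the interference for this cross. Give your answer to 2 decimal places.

The two most frequent reciprocal classes, c VI co and C vi CO, are the parental types, so the F1 was c VI co / C vi CO.
The two rarest classes, c VI CO and C vi co, are the double crossovers. Comparing them with the parentals, only the co allele has switched, so co is the middle locus and the order is c – co – vi.
c–co: (91 + 7)/800 = 0.1225; co–vi: (105 + 7)/800 = 0.1400.
Expected DCO frequency = 0.1225 × 0.1400 ≈ 0.01715; observed = 7/800 ≈ 0.00875.
Coefficient of coincidence = 0.00875/0.01715 ≈ 0.51; interference = 1 − 0.51 = 0.49.

0.49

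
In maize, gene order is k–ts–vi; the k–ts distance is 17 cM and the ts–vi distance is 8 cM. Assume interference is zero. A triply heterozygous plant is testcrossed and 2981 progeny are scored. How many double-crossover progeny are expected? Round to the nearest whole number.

41

Map distances give recombination frequencies of 0.170 and 0.080 for the two intervals.
With no interference, expected double-crossover frequency = 0.170 × 0.080 = 0.01360.
Expected number = 0.01360 × 2981 = 40.54 ≈ 41.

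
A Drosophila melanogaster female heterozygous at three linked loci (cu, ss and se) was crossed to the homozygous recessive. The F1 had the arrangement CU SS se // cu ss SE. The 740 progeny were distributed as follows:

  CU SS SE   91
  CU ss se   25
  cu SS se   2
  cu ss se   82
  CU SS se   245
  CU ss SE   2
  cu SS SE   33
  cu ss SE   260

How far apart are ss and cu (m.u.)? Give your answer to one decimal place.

8.4 m.u.

The two rarest classes, cu SS se and CU ss SE, are the double crossovers. Comparing them with the parentals, only the cu allele has switched, so cu is the middle locus and the order is se – cu – ss.
Crossovers in the cu–ss interval produce the single-crossover classes CU ss se and cu SS SE (25 + 33 = 58) plus the double crossovers (4).
RF(cu–ss) = (58 + 4) / 740 = 62/740 = 0.0838 → 8.4 m.u.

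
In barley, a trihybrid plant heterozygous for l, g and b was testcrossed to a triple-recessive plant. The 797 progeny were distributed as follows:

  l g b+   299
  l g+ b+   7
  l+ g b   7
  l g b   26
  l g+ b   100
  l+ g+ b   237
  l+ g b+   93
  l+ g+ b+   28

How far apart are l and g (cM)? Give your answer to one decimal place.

26.0 cM

The two most frequent reciprocal classes, l g b+ and l+ g+ b, are the parental types, so the F1 was l g b+ / l+ g+ b.
The two rarest classes, l g+ b+ and l+ g b, are the double crossovers. Comparing them with the parentals, only the g allele has switched, so g is the middle locus and the order is l – g – b.
Crossovers in the l–g interval produce the single-crossover classes l+ g b+ and l g+ b (93 + 100 = 193) plus the double crossovers (14).
RF(l–g) = (193 + 14) / 797 = 207/797 = 0.2597 → 26.0 cM.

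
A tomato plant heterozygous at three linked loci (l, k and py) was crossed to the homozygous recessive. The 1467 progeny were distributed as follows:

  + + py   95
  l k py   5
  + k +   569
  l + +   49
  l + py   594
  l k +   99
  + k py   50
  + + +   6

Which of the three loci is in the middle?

k

The two most frequent reciprocal classes, l + py and + k +, are the parental types, so the F1 was l + py / + k +.
The two rarest classes, l k py and + + +, are the double crossovers. Comparing them with the parentals, only the k allele has switched, so k is the middle locus and the order is l – k – py.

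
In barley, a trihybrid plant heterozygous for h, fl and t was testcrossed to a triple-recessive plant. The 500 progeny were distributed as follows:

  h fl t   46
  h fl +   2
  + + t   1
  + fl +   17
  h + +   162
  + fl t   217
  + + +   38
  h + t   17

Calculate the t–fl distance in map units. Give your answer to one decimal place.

The two most frequent reciprocal classes, + fl t and h + +, are the parental types, so the F1 was + fl t / h + +.
The two rarest classes, + + t and h fl +, are the double crossovers. Comparing them with the parentals, only the fl allele has switched, so fl is the middle locus and the order is t – fl – h.
Crossovers in the t–fl interval produce the single-crossover classes + fl + and h + t (17 + 17 = 34) plus the double crossovers (3).
RF(t–fl) = (34 + 3) / 500 = 37/500 = 0.0740 → 7.4 map units.

7.4 map units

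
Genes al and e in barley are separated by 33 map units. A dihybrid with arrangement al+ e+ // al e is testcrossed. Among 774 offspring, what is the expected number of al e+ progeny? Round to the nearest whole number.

128

A map distance of 33 map units corresponds to a recombination frequency of 0.330.
The F1 is al+ e+ / al e, so al e+ is a recombinant gamete class with expected frequency r/2 = 0.330/2 = 0.1650.
Expected number = 0.1650 × 774 = 127.71 ≈ 128.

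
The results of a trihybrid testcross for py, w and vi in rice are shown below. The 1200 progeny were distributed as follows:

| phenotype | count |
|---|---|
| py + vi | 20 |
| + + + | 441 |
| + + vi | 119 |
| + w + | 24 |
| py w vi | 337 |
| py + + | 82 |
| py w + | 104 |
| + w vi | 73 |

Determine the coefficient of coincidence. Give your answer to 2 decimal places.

0.99

The two most frequent reciprocal classes, py w vi and + + +, are the parental types, so the F1 was py w vi / + + +.
The two rarest classes, py + vi and + w +, are the double crossovers. Comparing them with the parentals, only the w allele has switched, so w is the middle locus and the order is vi – w – py.
vi–w: (223 + 44)/1200 = 0.2225; w–py: (155 + 44)/1200 = 0.1658.
Expected DCO frequency = 0.2225 × 0.1658 ≈ 0.03689; observed = 44/1200 ≈ 0.03667.
Coefficient of coincidence = 0.03667/0.03689 ≈ 0.99.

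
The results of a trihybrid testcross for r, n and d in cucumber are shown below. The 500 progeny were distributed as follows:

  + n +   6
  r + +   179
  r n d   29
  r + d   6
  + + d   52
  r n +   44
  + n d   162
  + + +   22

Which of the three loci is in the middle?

The two most frequent reciprocal classes, + n d and r + +, are the parental types, so the F1 was + n d / r + +.
The two rarest classes, + n + and r + d, are the double crossovers. Comparing them with the parentals, only the d allele has switched, so d is the middle locus and the order is r – d – n.

d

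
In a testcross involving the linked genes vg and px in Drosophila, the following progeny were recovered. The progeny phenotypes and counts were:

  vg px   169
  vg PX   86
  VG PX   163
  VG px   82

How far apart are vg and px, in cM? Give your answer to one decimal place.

The two most frequent classes, VG PX (163) and vg px (169), are the parental types, so the F1 was VG PX / vg px.
The recombinant classes are VG px and vg PX: 82 + 86 = 168.
Recombination frequency = 168/500 = 0.3360 ≈ 33.6%, i.e. 33.6 cM.

33.6 cM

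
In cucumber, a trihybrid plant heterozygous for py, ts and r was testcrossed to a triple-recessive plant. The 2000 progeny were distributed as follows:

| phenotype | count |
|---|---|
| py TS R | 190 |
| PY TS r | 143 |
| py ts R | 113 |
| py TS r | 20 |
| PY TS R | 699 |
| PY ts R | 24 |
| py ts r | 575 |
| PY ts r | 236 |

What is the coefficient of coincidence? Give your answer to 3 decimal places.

The two most frequent reciprocal classes, py ts r and PY TS R, are the parental types, so the F1 was py ts r / PY TS R.
The two rarest classes, py TS r and PY ts R, are the double crossovers. Comparing them with the parentals, only the ts allele has switched, so ts is the middle locus and the order is r – ts – py.
r–ts: (256 + 44)/2000 = 0.1500; ts–py: (426 + 44)/2000 = 0.2350.
Expected DCO frequency = 0.1500 × 0.2350 ≈ 0.03525; observed = 44/2000 ≈ 0.02200.
Coefficient of coincidence = 0.02200/0.03525 ≈ 0.624.

0.624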